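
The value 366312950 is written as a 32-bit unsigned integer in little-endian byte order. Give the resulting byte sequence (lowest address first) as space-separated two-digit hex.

366312950 in hexadecimal, padded to 32 bits, is 0x15D57DF6.
Split into bytes (most-significant first): 15 D5 7D F6.
Little-endian: lowest address holds the least-significant byte.
So at ascending addresses the bytes are F6 7D D5 15.

F6 7D D5 15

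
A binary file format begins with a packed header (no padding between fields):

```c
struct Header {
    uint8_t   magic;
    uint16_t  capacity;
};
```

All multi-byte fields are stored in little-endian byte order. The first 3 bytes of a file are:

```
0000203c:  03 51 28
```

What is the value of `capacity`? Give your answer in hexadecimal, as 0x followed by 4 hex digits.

`capacity` follows `magic` (1 byte), so it starts at byte offset 1 and occupies 2 bytes.
Bytes at offsets 1..2: 51 28.
Little-endian: lowest address holds the least-significant byte.
Reassemble most-significant byte first: 28 51 → 0x2851.

0x2851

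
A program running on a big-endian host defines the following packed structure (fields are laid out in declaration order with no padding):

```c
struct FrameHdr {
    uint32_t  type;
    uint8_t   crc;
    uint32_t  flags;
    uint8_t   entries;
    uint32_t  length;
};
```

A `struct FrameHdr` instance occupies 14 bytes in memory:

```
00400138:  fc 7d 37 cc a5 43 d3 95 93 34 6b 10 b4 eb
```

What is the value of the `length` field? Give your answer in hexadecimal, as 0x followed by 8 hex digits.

0x6B10B4EB

`length` follows `type` (4 B), `crc` (1 B), `flags` (4 B), `entries` (1 B), so it starts at offset 4 + 1 + 4 + 1 = 10 and occupies 4 bytes.
Bytes at offsets 10..13: 6B 10 B4 EB.
Big-endian stores the most-significant byte at the lowest address.
The bytes are already most-significant first: 0x6B10B4EB.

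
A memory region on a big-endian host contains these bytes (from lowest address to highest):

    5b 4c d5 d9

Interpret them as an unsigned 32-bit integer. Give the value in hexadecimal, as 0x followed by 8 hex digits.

0x5B4CD5D9

Big-endian stores the most-significant byte at the lowest address.
The bytes are already most-significant first: 0x5B4CD5D9.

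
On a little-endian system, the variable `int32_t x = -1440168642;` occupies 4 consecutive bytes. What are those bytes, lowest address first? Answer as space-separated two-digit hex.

Two's complement of -1440168642 in 32 bits: 1440168642 = 0x55D73AC2; invert → 0xAA28C53D; add 1 → 0xAA28C53E.
Split into bytes (most-significant first): AA 28 C5 3E.
Little-endian: lowest address holds the least-significant byte.
So at ascending addresses the bytes are 3E C5 28 AA.

3E C5 28 AA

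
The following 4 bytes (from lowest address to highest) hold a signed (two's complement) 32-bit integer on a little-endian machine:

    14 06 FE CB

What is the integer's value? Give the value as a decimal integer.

In little-endian order the low byte comes first in memory.
Reassemble most-significant byte first: CB FE 06 14 → 0xCBFE0614.
Top bit is set, so as a signed 32-bit value this is 0xCBFE0614 − 2^32 = -872544748.

-872544748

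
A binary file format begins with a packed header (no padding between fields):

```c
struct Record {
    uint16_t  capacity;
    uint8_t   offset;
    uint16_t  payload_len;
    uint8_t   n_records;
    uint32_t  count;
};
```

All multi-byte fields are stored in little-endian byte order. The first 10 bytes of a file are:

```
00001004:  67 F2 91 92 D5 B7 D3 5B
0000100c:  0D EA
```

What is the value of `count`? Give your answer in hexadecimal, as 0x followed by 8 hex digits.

0xEA0D5BD3

`count` follows `capacity` (2 B), `offset` (1 B), `payload_len` (2 B), `n_records` (1 B), so it starts at offset 2 + 1 + 2 + 1 = 6 and occupies 4 bytes.
Bytes at offsets 6..9: D3 5B 0D EA.
Little-endian: lowest address holds the least-significant byte.
Reassemble most-significant byte first: EA 0D 5B D3 → 0xEA0D5BD3.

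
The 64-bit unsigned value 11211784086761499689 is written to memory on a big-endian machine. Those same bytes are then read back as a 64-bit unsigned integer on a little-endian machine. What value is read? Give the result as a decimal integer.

3021013120031299739

11211784086761499689 in 64-bit hexadecimal is 0x9B9842396DCBEC29.
Stored big-endian, the bytes at ascending addresses are 9B 98 42 39 6D CB EC 29.
Read back as little-endian, the first byte is least significant, giving 0x29ECCB6D3942989B.
0x29ECCB6D3942989B = 3021013120031299739.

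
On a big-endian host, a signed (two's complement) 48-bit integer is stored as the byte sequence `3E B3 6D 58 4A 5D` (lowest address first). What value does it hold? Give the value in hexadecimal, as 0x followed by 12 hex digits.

Big-endian stores the most-significant byte at the lowest address.
The bytes are already most-significant first: 0x3EB36D584A5D.

0x3EB36D584A5D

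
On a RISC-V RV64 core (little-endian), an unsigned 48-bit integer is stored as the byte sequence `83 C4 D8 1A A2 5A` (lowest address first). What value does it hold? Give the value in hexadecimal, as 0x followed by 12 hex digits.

In little-endian order the low byte comes first in memory.
Reassemble most-significant byte first: 5A A2 1A D8 C4 83 → 0x5AA21AD8C483.

0x5AA21AD8C483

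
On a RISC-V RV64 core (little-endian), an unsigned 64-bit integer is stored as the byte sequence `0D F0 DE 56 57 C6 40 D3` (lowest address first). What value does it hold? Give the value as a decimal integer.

In little-endian order the low byte comes first in memory.
Reassemble most-significant byte first: D3 40 C6 57 56 DE F0 0D → 0xD340C65756DEF00D.
0xD340C65756DEF00D = 15222384818934181901.

15222384818934181901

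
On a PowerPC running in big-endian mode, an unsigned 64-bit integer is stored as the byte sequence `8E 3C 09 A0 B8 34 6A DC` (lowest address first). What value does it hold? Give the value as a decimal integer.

10249077437878266588

Big-endian stores the most-significant byte at the lowest address.
The bytes are already most-significant first: 0x8E3C09A0B8346ADC.
0x8E3C09A0B8346ADC = 10249077437878266588.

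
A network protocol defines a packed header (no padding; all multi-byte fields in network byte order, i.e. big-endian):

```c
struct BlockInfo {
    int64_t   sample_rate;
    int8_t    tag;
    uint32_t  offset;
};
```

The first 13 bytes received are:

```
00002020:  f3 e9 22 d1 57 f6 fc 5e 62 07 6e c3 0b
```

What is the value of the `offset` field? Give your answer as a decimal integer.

124699403

`offset` follows `sample_rate` (8 B), `tag` (1 B), so it starts at offset 8 + 1 = 9 and occupies 4 bytes.
Bytes at offsets 9..12: 07 6E C3 0B.
In big-endian order the high byte comes first in memory.
The bytes are already most-significant first: 0x076EC30B.
0x076EC30B = 124699403.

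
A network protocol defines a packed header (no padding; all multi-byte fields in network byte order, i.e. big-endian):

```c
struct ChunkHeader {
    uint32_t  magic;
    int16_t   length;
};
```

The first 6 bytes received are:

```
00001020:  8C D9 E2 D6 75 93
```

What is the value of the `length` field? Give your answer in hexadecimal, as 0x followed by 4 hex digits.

0x7593

`length` follows `magic` (4 bytes), so it starts at byte offset 4 and occupies 2 bytes.
Bytes at offsets 4..5: 75 93.
Big-endian stores the most-significant byte at the lowest address.
The bytes are already most-significant first: 0x7593.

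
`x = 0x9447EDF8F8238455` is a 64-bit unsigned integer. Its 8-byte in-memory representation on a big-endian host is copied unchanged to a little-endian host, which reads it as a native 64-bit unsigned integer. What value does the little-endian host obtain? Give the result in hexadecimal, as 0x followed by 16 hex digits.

Stored big-endian, the bytes at ascending addresses are 94 47 ED F8 F8 23 84 55.
Read back as little-endian, the first byte is least significant, giving 0x558423F8F8ED4794.

0x558423F8F8ED4794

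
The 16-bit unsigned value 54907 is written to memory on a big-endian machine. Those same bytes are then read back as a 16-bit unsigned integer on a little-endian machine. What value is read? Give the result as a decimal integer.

31702

54907 in 16-bit hexadecimal is 0xD67B.
Stored big-endian, the bytes at ascending addresses are D6 7B.
Read back as little-endian, the first byte is least significant, giving 0x7BD6.
0x7BD6 = 31702.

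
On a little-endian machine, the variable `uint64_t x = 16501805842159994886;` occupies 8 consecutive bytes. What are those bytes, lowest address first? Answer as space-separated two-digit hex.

16501805842159994886 in hexadecimal, padded to 64 bits, is 0xE50230FBAE698806.
Split into bytes (most-significant first): E5 02 30 FB AE 69 88 06.
In little-endian order the low byte comes first in memory.
So at ascending addresses the bytes are 06 88 69 AE FB 30 02 E5.

06 88 69 AE FB 30 02 E5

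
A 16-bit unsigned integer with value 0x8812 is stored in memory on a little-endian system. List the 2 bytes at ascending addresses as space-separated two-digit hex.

12 88

Split into bytes (most-significant first): 88 12.
In little-endian order the low byte comes first in memory.
So at ascending addresses the bytes are 12 88.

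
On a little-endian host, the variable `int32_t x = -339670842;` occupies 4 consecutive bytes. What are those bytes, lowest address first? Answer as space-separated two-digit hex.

Two's complement of -339670842 in 32 bits: 339670842 = 0x143EF73A; invert → 0xEBC108C5; add 1 → 0xEBC108C6.
Split into bytes (most-significant first): EB C1 08 C6.
Little-endian stores the least-significant byte at the lowest address.
So at ascending addresses the bytes are C6 08 C1 EB.

C6 08 C1 EB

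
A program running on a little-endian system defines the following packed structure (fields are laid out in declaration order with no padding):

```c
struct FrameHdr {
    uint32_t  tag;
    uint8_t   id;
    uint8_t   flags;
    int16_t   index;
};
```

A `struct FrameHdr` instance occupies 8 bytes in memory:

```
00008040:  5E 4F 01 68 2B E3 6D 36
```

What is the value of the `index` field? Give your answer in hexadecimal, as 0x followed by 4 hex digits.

0x366D

`index` follows `tag` (4 B), `id` (1 B), `flags` (1 B), so it starts at offset 4 + 1 + 1 = 6 and occupies 2 bytes.
Bytes at offsets 6..7: 6D 36.
Little-endian: lowest address holds the least-significant byte.
Reassemble most-significant byte first: 36 6D → 0x366D.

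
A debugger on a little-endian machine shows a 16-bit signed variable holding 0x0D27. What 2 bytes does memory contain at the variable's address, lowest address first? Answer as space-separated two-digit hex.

27 0D

Split into bytes (most-significant first): 0D 27.
Little-endian stores the least-significant byte at the lowest address.
So at ascending addresses the bytes are 27 0D.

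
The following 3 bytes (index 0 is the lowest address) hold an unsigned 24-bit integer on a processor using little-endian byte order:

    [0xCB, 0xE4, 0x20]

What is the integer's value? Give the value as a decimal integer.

Little-endian stores the least-significant byte at the lowest address.
Reassemble most-significant byte first: 20 E4 CB → 0x20E4CB.
0x20E4CB = 2155723.

2155723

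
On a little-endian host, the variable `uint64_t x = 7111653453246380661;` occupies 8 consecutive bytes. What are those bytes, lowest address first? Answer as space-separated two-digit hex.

7111653453246380661 in hexadecimal, padded to 64 bits, is 0x62B1AB22F66E3A75.
Split into bytes (most-significant first): 62 B1 AB 22 F6 6E 3A 75.
Little-endian stores the least-significant byte at the lowest address.
So at ascending addresses the bytes are 75 3A 6E F6 22 AB B1 62.

75 3A 6E F6 22 AB B1 62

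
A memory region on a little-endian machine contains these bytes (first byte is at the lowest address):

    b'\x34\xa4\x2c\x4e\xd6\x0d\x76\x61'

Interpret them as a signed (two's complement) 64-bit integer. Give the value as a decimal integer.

7022815883016578100

Little-endian: lowest address holds the least-significant byte.
Reassemble most-significant byte first: 61 76 0D D6 4E 2C A4 34 → 0x61760DD64E2CA434.
0x61760DD64E2CA434 = 7022815883016578100.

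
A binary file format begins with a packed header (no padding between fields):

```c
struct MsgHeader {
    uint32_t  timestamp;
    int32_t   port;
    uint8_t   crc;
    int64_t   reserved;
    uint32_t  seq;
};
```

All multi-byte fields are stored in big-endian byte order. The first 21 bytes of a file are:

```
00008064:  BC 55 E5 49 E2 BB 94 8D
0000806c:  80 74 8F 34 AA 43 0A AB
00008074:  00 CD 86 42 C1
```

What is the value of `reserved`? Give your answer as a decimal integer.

`reserved` follows `timestamp` (4 B), `port` (4 B), `crc` (1 B), so it starts at offset 4 + 4 + 1 = 9 and occupies 8 bytes.
Bytes at offsets 9..16: 74 8F 34 AA 43 0A AB 00.
Big-endian: lowest address holds the most-significant byte.
The bytes are already most-significant first: 0x748F34AA430AAB00.
0x748F34AA430AAB00 = 8398989735943121664.

8398989735943121664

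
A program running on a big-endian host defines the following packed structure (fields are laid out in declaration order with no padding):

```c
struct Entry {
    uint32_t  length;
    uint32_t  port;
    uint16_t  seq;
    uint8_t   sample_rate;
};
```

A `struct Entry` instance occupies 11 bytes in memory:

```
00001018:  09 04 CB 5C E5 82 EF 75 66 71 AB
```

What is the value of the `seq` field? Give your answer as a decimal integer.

`seq` follows `length` (4 B), `port` (4 B), so it starts at offset 4 + 4 = 8 and occupies 2 bytes.
Bytes at offsets 8..9: 66 71.
Big-endian stores the most-significant byte at the lowest address.
The bytes are already most-significant first: 0x6671.
0x6671 = 26225.

26225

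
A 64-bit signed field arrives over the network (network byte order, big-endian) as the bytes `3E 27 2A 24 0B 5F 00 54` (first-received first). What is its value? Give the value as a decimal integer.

4478594688741212244

In big-endian order the high byte comes first in memory.
The bytes are already most-significant first: 0x3E272A240B5F0054.
0x3E272A240B5F0054 = 4478594688741212244.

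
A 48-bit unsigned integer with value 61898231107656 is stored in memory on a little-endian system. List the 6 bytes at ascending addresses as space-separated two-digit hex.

48 D0 13 CE 4B 38

61898231107656 in hexadecimal, padded to 48 bits, is 0x384BCE13D048.
Split into bytes (most-significant first): 38 4B CE 13 D0 48.
Little-endian stores the least-significant byte at the lowest address.
So at ascending addresses the bytes are 48 D0 13 CE 4B 38.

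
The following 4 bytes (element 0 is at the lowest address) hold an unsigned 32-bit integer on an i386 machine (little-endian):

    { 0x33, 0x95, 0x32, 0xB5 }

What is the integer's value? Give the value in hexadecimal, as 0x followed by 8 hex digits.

Little-endian stores the least-significant byte at the lowest address.
Reassemble most-significant byte first: B5 32 95 33 → 0xB5329533.

0xB5329533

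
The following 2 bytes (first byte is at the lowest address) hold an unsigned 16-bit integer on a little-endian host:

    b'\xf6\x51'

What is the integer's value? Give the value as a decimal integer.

20982

Little-endian stores the least-significant byte at the lowest address.
Reassemble most-significant byte first: 51 F6 → 0x51F6.
0x51F6 = 20982.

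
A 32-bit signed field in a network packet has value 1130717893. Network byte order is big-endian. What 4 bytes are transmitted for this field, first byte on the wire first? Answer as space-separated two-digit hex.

1130717893 in hexadecimal, padded to 32 bits, is 0x436562C5.
Split into bytes (most-significant first): 43 65 62 C5.
Big-endian: lowest address holds the most-significant byte.
So the memory order matches the most-significant-first order: 43 65 62 C5.

43 65 62 C5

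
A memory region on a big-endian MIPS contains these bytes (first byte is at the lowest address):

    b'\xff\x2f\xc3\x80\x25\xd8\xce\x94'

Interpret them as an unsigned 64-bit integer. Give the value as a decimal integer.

18388130758735220372

In big-endian order the high byte comes first in memory.
The bytes are already most-significant first: 0xFF2FC38025D8CE94.
0xFF2FC38025D8CE94 = 18388130758735220372.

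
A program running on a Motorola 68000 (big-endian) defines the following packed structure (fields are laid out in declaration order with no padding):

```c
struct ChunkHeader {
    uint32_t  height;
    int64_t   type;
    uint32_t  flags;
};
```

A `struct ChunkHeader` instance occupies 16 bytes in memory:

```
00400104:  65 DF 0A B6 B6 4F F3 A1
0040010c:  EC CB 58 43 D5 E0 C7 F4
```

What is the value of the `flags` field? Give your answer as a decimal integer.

`flags` follows `height` (4 B), `type` (8 B), so it starts at offset 4 + 8 = 12 and occupies 4 bytes.
Bytes at offsets 12..15: D5 E0 C7 F4.
Big-endian stores the most-significant byte at the lowest address.
The bytes are already most-significant first: 0xD5E0C7F4.
0xD5E0C7F4 = 3588278260.

3588278260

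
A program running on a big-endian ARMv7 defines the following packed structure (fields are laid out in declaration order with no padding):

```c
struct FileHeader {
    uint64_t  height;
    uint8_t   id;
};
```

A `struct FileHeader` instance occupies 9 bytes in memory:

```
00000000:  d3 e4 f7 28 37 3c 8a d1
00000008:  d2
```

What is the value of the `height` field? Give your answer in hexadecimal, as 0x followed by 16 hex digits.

0xD3E4F728373C8AD1

`height` is the first field, at byte offset 0, occupying 8 bytes.
Bytes at offsets 0..7: D3 E4 F7 28 37 3C 8A D1.
Big-endian: lowest address holds the most-significant byte.
The bytes are already most-significant first: 0xD3E4F728373C8AD1.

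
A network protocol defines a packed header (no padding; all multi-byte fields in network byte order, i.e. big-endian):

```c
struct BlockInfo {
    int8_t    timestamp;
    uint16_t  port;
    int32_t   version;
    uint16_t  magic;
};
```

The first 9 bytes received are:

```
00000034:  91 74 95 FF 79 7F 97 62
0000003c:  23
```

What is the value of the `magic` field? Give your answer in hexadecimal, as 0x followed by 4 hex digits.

`magic` follows `timestamp` (1 B), `port` (2 B), `version` (4 B), so it starts at offset 1 + 2 + 4 = 7 and occupies 2 bytes.
Bytes at offsets 7..8: 62 23.
Big-endian stores the most-significant byte at the lowest address.
The bytes are already most-significant first: 0x6223.

0x6223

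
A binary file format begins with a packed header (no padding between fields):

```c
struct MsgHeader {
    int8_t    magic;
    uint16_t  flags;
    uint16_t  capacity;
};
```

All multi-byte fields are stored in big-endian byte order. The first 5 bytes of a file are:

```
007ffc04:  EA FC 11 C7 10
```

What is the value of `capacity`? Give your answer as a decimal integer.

50960

`capacity` follows `magic` (1 B), `flags` (2 B), so it starts at offset 1 + 2 = 3 and occupies 2 bytes.
Bytes at offsets 3..4: C7 10.
Big-endian: lowest address holds the most-significant byte.
The bytes are already most-significant first: 0xC710.
0xC710 = 50960.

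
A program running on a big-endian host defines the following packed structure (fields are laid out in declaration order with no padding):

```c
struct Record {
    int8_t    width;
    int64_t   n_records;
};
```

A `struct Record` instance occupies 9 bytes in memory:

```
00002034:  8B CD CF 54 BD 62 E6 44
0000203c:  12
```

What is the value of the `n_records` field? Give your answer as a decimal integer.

-3616578803370408942

`n_records` follows `width` (1 byte), so it starts at byte offset 1 and occupies 8 bytes.
Bytes at offsets 1..8: CD CF 54 BD 62 E6 44 12.
Big-endian stores the most-significant byte at the lowest address.
The bytes are already most-significant first: 0xCDCF54BD62E64412.
Top bit is set, so as a signed 64-bit value this is 0xCDCF54BD62E64412 − 2^64 = -3616578803370408942.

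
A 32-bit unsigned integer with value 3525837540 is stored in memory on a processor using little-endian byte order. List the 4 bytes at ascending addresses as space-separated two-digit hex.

E4 02 28 D2

3525837540 in hexadecimal, padded to 32 bits, is 0xD22802E4.
Split into bytes (most-significant first): D2 28 02 E4.
In little-endian order the low byte comes first in memory.
So at ascending addresses the bytes are E4 02 28 D2.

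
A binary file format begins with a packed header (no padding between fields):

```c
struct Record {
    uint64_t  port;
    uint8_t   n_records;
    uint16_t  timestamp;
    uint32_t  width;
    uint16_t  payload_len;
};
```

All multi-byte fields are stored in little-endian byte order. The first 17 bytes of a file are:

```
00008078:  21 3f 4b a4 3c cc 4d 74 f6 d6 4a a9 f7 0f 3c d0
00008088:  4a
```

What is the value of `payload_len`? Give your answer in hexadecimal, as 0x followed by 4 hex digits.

`payload_len` follows `port` (8 B), `n_records` (1 B), `timestamp` (2 B), `width` (4 B), so it starts at offset 8 + 1 + 2 + 4 = 15 and occupies 2 bytes.
Bytes at offsets 15..16: D0 4A.
Little-endian stores the least-significant byte at the lowest address.
Reassemble most-significant byte first: 4A D0 → 0x4AD0.

0x4AD0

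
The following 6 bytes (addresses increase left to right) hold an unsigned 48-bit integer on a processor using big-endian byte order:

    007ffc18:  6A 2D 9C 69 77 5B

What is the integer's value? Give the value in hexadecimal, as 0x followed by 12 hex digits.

Big-endian: lowest address holds the most-significant byte.
The bytes are already most-significant first: 0x6A2D9C69775B.

0x6A2D9C69775B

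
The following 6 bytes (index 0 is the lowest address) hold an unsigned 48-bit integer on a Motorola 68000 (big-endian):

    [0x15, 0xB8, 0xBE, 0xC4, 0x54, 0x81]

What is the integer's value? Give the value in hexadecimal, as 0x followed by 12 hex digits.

0x15B8BEC45481

Big-endian: lowest address holds the most-significant byte.
The bytes are already most-significant first: 0x15B8BEC45481.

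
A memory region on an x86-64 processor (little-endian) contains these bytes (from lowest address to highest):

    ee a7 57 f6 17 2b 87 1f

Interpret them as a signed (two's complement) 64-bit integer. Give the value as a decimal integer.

2271831918948886510

Little-endian: lowest address holds the least-significant byte.
Reassemble most-significant byte first: 1F 87 2B 17 F6 57 A7 EE → 0x1F872B17F657A7EE.
0x1F872B17F657A7EE = 2271831918948886510.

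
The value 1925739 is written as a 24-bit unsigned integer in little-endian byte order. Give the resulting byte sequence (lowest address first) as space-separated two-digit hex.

1925739 in hexadecimal, padded to 24 bits, is 0x1D626B.
Split into bytes (most-significant first): 1D 62 6B.
In little-endian order the low byte comes first in memory.
So at ascending addresses the bytes are 6B 62 1D.

6B 62 1D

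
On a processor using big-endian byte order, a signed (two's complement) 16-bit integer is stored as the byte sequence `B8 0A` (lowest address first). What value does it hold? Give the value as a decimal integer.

Big-endian: lowest address holds the most-significant byte.
The bytes are already most-significant first: 0xB80A.
Top bit is set, so as a signed 16-bit value this is 0xB80A − 2^16 = -18422.

-18422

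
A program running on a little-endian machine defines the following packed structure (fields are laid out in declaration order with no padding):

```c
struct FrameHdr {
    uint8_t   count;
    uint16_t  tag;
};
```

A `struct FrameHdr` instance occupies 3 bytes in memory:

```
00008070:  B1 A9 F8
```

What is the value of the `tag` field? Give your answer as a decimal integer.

63657

`tag` follows `count` (1 byte), so it starts at byte offset 1 and occupies 2 bytes.
Bytes at offsets 1..2: A9 F8.
Little-endian: lowest address holds the least-significant byte.
Reassemble most-significant byte first: F8 A9 → 0xF8A9.
0xF8A9 = 63657.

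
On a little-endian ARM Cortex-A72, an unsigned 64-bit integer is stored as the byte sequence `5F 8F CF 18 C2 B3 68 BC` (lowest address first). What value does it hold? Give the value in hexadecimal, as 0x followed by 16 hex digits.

0xBC68B3C218CF8F5F

Little-endian: lowest address holds the least-significant byte.
Reassemble most-significant byte first: BC 68 B3 C2 18 CF 8F 5F → 0xBC68B3C218CF8F5F.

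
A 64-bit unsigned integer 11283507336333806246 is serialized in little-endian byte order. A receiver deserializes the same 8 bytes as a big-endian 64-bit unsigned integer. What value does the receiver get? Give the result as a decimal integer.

12018612937809893276

11283507336333806246 in 64-bit hexadecimal is 0x9C971223CAB0CAA6.
Stored little-endian, the bytes at ascending addresses are A6 CA B0 CA 23 12 97 9C.
Read back as big-endian, the last byte is least significant, giving 0xA6CAB0CA2312979C.
0xA6CAB0CA2312979C = 12018612937809893276.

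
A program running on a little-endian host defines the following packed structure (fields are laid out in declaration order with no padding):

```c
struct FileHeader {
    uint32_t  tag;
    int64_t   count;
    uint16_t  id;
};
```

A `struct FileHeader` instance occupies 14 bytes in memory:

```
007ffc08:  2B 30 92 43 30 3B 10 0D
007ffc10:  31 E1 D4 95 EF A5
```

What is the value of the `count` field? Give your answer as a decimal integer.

`count` follows `tag` (4 bytes), so it starts at byte offset 4 and occupies 8 bytes.
Bytes at offsets 4..11: 30 3B 10 0D 31 E1 D4 95.
Little-endian: lowest address holds the least-significant byte.
Reassemble most-significant byte first: 95 D4 E1 31 0D 10 3B 30 → 0x95D4E1310D103B30.
Top bit is set, so as a signed 64-bit value this is 0x95D4E1310D103B30 − 2^64 = -7650242266206815440.

-7650242266206815440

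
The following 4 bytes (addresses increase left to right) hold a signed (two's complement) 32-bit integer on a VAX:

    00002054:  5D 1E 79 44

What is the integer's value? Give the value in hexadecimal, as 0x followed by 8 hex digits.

0x44791E5D

In little-endian order the low byte comes first in memory.
Reassemble most-significant byte first: 44 79 1E 5D → 0x44791E5D.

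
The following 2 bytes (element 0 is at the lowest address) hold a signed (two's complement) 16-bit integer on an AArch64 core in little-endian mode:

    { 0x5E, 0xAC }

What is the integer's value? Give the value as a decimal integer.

Little-endian stores the least-significant byte at the lowest address.
Reassemble most-significant byte first: AC 5E → 0xAC5E.
Top bit is set, so as a signed 16-bit value this is 0xAC5E − 2^16 = -21410.

-21410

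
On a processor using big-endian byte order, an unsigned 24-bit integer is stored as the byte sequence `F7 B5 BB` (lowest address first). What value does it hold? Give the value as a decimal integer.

16233915

Big-endian stores the most-significant byte at the lowest address.
The bytes are already most-significant first: 0xF7B5BB.
0xF7B5BB = 16233915.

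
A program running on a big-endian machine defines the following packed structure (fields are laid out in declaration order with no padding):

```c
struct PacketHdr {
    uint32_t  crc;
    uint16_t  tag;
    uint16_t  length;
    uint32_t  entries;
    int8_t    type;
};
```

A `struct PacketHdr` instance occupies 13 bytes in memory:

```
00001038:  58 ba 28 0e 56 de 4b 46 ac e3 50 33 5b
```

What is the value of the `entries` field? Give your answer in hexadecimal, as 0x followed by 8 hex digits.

0xACE35033

`entries` follows `crc` (4 B), `tag` (2 B), `length` (2 B), so it starts at offset 4 + 2 + 2 = 8 and occupies 4 bytes.
Bytes at offsets 8..11: AC E3 50 33.
In big-endian order the high byte comes first in memory.
The bytes are already most-significant first: 0xACE35033.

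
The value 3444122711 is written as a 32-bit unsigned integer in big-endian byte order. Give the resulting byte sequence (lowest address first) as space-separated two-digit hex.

CD 49 24 57

3444122711 in hexadecimal, padded to 32 bits, is 0xCD492457.
Split into bytes (most-significant first): CD 49 24 57.
Big-endian stores the most-significant byte at the lowest address.
So the memory order matches the most-significant-first order: CD 49 24 57.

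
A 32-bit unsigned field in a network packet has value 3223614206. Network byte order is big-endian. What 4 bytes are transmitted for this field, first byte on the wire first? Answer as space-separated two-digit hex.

3223614206 in hexadecimal, padded to 32 bits, is 0xC02472FE.
Split into bytes (most-significant first): C0 24 72 FE.
In big-endian order the high byte comes first in memory.
So the memory order matches the most-significant-first order: C0 24 72 FE.

C0 24 72 FE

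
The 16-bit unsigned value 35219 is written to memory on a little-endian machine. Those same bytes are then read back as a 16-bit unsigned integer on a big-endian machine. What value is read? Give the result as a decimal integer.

35219 in 16-bit hexadecimal is 0x8993.
Stored little-endian, the bytes at ascending addresses are 93 89.
Read back as big-endian, the last byte is least significant, giving 0x9389.
0x9389 = 37769.

37769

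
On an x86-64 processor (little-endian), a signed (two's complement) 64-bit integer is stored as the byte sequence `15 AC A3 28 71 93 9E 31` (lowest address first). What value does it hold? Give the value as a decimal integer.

Little-endian: lowest address holds the least-significant byte.
Reassemble most-significant byte first: 31 9E 93 71 28 A3 AC 15 → 0x319E937128A3AC15.
0x319E937128A3AC15 = 3575457268401155093.

3575457268401155093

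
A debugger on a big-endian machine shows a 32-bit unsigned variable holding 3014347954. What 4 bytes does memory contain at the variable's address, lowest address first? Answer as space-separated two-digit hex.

B3 AB 4C B2

3014347954 in hexadecimal, padded to 32 bits, is 0xB3AB4CB2.
Split into bytes (most-significant first): B3 AB 4C B2.
In big-endian order the high byte comes first in memory.
So the memory order matches the most-significant-first order: B3 AB 4C B2.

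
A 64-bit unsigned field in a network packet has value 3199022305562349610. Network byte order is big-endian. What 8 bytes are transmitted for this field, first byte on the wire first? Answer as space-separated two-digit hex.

3199022305562349610 in hexadecimal, padded to 64 bits, is 0x2C6535D67798502A.
Split into bytes (most-significant first): 2C 65 35 D6 77 98 50 2A.
Big-endian stores the most-significant byte at the lowest address.
So the memory order matches the most-significant-first order: 2C 65 35 D6 77 98 50 2A.

2C 65 35 D6 77 98 50 2A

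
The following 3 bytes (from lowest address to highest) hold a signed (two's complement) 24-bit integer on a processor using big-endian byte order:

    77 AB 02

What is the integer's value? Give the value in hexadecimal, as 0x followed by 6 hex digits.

Big-endian: lowest address holds the most-significant byte.
The bytes are already most-significant first: 0x77AB02.

0x77AB02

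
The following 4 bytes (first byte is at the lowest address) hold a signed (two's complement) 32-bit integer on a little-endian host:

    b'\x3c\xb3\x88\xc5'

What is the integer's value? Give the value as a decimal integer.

-980896964

In little-endian order the low byte comes first in memory.
Reassemble most-significant byte first: C5 88 B3 3C → 0xC588B33C.
Top bit is set, so as a signed 32-bit value this is 0xC588B33C − 2^32 = -980896964.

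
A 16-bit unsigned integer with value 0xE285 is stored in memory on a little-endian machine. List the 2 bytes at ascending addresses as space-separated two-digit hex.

85 E2

Split into bytes (most-significant first): E2 85.
In little-endian order the low byte comes first in memory.
So at ascending addresses the bytes are 85 E2.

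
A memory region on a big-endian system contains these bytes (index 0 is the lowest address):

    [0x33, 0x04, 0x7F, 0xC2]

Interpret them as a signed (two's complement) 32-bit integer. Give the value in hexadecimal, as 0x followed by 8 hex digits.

0x33047FC2

In big-endian order the high byte comes first in memory.
The bytes are already most-significant first: 0x33047FC2.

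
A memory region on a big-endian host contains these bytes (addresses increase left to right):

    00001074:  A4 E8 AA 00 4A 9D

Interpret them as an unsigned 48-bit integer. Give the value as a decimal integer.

In big-endian order the high byte comes first in memory.
The bytes are already most-significant first: 0xA4E8AA004A9D.
0xA4E8AA004A9D = 181319191513757.

181319191513757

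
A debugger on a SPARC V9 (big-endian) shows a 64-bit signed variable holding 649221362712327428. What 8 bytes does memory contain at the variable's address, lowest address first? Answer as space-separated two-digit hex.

09 02 7F 63 C1 10 35 04

649221362712327428 in hexadecimal, padded to 64 bits, is 0x09027F63C1103504.
Split into bytes (most-significant first): 09 02 7F 63 C1 10 35 04.
In big-endian order the high byte comes first in memory.
So the memory order matches the most-significant-first order: 09 02 7F 63 C1 10 35 04.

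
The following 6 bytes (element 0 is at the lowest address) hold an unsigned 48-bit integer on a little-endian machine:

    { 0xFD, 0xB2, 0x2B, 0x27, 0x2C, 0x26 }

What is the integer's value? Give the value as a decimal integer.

Little-endian stores the least-significant byte at the lowest address.
Reassemble most-significant byte first: 26 2C 27 2B B2 FD → 0x262C272BB2FD.
0x262C272BB2FD = 41971077591805.

41971077591805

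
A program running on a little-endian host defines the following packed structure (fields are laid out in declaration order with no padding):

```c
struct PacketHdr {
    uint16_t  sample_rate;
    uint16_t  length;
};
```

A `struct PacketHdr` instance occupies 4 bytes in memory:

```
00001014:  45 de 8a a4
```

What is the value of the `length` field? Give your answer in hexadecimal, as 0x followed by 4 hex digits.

`length` follows `sample_rate` (2 bytes), so it starts at byte offset 2 and occupies 2 bytes.
Bytes at offsets 2..3: 8A A4.
In little-endian order the low byte comes first in memory.
Reassemble most-significant byte first: A4 8A → 0xA48A.

0xA48A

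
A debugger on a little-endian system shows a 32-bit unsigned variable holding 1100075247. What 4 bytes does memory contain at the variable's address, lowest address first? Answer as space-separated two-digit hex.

1100075247 in hexadecimal, padded to 32 bits, is 0x4191D0EF.
Split into bytes (most-significant first): 41 91 D0 EF.
In little-endian order the low byte comes first in memory.
So at ascending addresses the bytes are EF D0 91 41.

EF D0 91 41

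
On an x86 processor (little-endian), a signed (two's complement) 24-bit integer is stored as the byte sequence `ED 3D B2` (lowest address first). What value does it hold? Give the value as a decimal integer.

In little-endian order the low byte comes first in memory.
Reassemble most-significant byte first: B2 3D ED → 0xB23DED.
Top bit is set, so as a signed 24-bit value this is 0xB23DED − 2^24 = -5095955.

-5095955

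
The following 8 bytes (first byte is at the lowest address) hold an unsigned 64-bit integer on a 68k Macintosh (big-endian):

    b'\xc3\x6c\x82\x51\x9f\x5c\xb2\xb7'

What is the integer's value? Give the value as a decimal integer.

Big-endian: lowest address holds the most-significant byte.
The bytes are already most-significant first: 0xC36C82519F5CB2B7.
0xC36C82519F5CB2B7 = 14081773421958312631.

14081773421958312631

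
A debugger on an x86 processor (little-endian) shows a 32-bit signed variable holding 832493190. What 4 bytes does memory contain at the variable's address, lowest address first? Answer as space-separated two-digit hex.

832493190 in hexadecimal, padded to 32 bits, is 0x319ED686.
Split into bytes (most-significant first): 31 9E D6 86.
Little-endian: lowest address holds the least-significant byte.
So at ascending addresses the bytes are 86 D6 9E 31.

86 D6 9E 31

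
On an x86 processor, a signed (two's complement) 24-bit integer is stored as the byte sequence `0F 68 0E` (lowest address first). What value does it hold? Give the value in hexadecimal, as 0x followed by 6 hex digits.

In little-endian order the low byte comes first in memory.
Reassemble most-significant byte first: 0E 68 0F → 0x0E680F.

0x0E680F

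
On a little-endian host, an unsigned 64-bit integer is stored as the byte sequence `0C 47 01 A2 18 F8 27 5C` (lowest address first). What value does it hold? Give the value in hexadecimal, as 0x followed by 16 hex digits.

In little-endian order the low byte comes first in memory.
Reassemble most-significant byte first: 5C 27 F8 18 A2 01 47 0C → 0x5C27F818A201470C.

0x5C27F818A201470C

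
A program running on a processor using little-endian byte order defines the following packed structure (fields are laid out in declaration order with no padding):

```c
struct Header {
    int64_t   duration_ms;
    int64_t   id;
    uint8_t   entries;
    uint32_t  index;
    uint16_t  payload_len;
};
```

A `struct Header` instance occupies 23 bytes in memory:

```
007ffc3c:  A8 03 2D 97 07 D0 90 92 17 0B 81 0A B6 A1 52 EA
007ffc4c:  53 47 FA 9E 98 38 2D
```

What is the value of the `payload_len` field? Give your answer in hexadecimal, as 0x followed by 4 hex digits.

0x2D38

`payload_len` follows `duration_ms` (8 B), `id` (8 B), `entries` (1 B), `index` (4 B), so it starts at offset 8 + 8 + 1 + 4 = 21 and occupies 2 bytes.
Bytes at offsets 21..22: 38 2D.
Little-endian: lowest address holds the least-significant byte.
Reassemble most-significant byte first: 2D 38 → 0x2D38.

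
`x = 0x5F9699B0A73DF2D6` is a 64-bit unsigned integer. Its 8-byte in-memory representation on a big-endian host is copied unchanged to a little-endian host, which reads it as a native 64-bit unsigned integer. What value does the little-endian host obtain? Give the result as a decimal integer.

Stored big-endian, the bytes at ascending addresses are 5F 96 99 B0 A7 3D F2 D6.
Read back as little-endian, the first byte is least significant, giving 0xD6F23DA7B099965F.
0xD6F23DA7B099965F = 15488509858912245343.

15488509858912245343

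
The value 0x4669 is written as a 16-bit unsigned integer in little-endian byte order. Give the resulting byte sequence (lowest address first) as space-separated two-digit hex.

69 46

Split into bytes (most-significant first): 46 69.
Little-endian: lowest address holds the least-significant byte.
So at ascending addresses the bytes are 69 46.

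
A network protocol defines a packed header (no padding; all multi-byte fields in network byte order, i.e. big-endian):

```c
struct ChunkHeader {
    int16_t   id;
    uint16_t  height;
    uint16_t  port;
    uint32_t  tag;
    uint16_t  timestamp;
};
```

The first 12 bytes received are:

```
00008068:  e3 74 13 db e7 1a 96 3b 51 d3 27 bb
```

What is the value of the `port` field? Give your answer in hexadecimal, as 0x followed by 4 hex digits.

0xE71A

`port` follows `id` (2 B), `height` (2 B), so it starts at offset 2 + 2 = 4 and occupies 2 bytes.
Bytes at offsets 4..5: E7 1A.
In big-endian order the high byte comes first in memory.
The bytes are already most-significant first: 0xE71A.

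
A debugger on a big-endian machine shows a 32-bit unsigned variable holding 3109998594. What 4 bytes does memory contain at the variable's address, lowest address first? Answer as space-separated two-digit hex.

3109998594 in hexadecimal, padded to 32 bits, is 0xB95ED002.
Split into bytes (most-significant first): B9 5E D0 02.
In big-endian order the high byte comes first in memory.
So the memory order matches the most-significant-first order: B9 5E D0 02.

B9 5E D0 02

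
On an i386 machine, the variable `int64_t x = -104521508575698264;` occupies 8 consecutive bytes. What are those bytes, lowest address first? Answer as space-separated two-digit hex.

A8 22 F5 E1 3D AA 8C FE

Two's complement of -104521508575698264 in 64 bits: 104521508575698264 = 0x017355C21E0ADD58; invert → 0xFE8CAA3DE1F522A7; add 1 → 0xFE8CAA3DE1F522A8.
Split into bytes (most-significant first): FE 8C AA 3D E1 F5 22 A8.
Little-endian: lowest address holds the least-significant byte.
So at ascending addresses the bytes are A8 22 F5 E1 3D AA 8C FE.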